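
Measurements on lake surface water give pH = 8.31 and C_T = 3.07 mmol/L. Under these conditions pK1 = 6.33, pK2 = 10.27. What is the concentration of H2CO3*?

[CO2*] = 0.0315 mmol/L

α₀ = 1 / (1 + K1/[H⁺] + K1K2/[H⁺]²) = 1 / (1 + 10^+1.98 + 10^+0.02)
   = 1 / (1 + 95.499 + 1.0471) = 1/97.546 = 0.01025
[CO2*] = α₀ × DIC = 0.01025 × 3.07 = 0.0315 mmol/L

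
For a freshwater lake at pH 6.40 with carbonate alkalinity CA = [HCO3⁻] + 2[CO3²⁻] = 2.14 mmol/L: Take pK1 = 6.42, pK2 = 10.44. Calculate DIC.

CA = [HCO3⁻] + 2[CO3²⁻] = (α₁ + 2α₂)·DIC
At pH 6.40: [H⁺]/K1 = 10^0.02 = 1.0471, K2/[H⁺] = 10^-4.04 = 9.1201×10^-5
α₁ = 1/(1 + 1.0471 + 9.1201×10^-5) = 1/2.0472 = 0.4885; α₂ = α₁·K2/[H⁺] = 4.455×10^-5
α₁ + 2α₂ = 0.4886
DIC = CA / (α₁ + 2α₂) = 2.14 / 0.4886 = 4.38 mmol/L

DIC = 4.38 mmol/L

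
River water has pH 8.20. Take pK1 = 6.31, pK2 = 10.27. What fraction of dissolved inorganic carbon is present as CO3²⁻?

α₂ = 0.00833

α₂ = 1 / (1 + [H⁺]/K2 + [H⁺]²/(K1K2)) = 1 / (1 + 10^+2.07 + 10^+0.18)
   = 1 / (1 + 117.49 + 1.5136) = 1/120.00 = 0.008333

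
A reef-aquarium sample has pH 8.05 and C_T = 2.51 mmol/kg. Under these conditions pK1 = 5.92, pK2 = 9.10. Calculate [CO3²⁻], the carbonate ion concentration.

[CO3²⁻] = 0.204 mmol/kg

α₂ = 1 / (1 + [H⁺]/K2 + [H⁺]²/(K1K2)) = 1 / (1 + 10^+1.05 + 10^-1.08)
   = 1 / (1 + 11.220 + 0.083176) = 1/12.303 = 0.08128
[CO3²⁻] = α₂ × DIC = 0.08128 × 2.51 = 0.204 mmol/kg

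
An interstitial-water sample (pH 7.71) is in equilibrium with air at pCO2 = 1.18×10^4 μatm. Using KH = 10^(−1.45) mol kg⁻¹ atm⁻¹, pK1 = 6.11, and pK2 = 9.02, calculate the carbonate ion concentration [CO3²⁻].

[CO3²⁻] = 0.816 mmol/kg

[CO2*] = KH · pCO2 = 10^(−1.45) × 1.18×10^4×10^-6 = 4.187×10^-4 mol/kg
α₀ = 1/(1 + K1/[H⁺] + K1K2/[H⁺]²) = 1/(1 + 10^+1.60 + 10^+0.29) = 0.02339
DIC = [CO2*]/α₀ = 4.187×10^-4 / 0.02339 = 17.90 mmol/kg
[CO3²⁻] = α₂·DIC; α₂ = 0.04560, so [CO3²⁻] = 0.04560 × 17.90 = 0.816 mmol/kg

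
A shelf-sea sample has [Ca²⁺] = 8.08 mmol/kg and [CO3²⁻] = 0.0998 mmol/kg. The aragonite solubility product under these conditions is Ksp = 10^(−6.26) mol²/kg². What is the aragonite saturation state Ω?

Ω = 1.47

Ksp = 10^(−6.26) = 5.495×10^-7
Ω = [Ca²⁺][CO3²⁻]/Ksp = (8.08×10^-3)(0.0998×10^-3) / 5.495×10^-7 = 1.47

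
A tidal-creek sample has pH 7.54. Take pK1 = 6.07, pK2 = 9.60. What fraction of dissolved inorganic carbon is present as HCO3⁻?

α₁ = 1 / (1 + [H⁺]/K1 + K2/[H⁺]) = 1 / (1 + 10^-1.47 + 10^-2.06)
   = 1 / (1 + 0.033884 + 0.0087096) = 1/1.0426 = 0.9591

α₁ = 0.959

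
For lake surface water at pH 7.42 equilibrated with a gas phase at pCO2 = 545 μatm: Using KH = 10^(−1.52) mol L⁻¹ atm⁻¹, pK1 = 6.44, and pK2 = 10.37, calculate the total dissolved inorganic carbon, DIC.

DIC = 0.174 mmol/L

[CO2*] = KH · pCO2 = 10^(−1.52) × 545×10^-6 = 1.646×10^-5 mol/L
α₀ = 1/(1 + K1/[H⁺] + K1K2/[H⁺]²) = 1/(1 + 10^+0.98 + 10^-1.97) = 0.09469
DIC = [CO2*]/α₀ = 1.646×10^-5 / 0.09469 = 0.174 mmol/L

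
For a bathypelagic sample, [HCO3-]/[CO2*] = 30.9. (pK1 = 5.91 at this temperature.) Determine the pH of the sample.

From K1 = [H⁺][HCO3-]/[CO2*]:  pH = pK1 + log₁₀([HCO3-]/[CO2*])
log₁₀(30.9) = +1.490
pH = 5.91 + (+1.490) = 7.40

pH = 7.40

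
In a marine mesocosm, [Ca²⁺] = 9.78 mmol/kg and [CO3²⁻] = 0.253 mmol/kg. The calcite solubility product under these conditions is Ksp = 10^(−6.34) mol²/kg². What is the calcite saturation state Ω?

Ω = 5.41

Ksp = 10^(−6.34) = 4.571×10^-7
Ω = [Ca²⁺][CO3²⁻]/Ksp = (9.78×10^-3)(0.253×10^-3) / 4.571×10^-7 = 5.41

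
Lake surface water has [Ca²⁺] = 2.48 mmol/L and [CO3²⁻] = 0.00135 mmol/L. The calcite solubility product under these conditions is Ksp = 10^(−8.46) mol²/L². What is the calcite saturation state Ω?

Ω = 0.966

Ksp = 10^(−8.46) = 3.467×10^-9
Ω = [Ca²⁺][CO3²⁻]/Ksp = (2.48×10^-3)(0.00135×10^-3) / 3.467×10^-9 = 0.966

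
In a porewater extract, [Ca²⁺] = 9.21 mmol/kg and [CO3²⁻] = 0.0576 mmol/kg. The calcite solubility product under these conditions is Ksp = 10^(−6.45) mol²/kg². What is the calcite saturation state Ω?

Ksp = 10^(−6.45) = 3.548×10^-7
Ω = [Ca²⁺][CO3²⁻]/Ksp = (9.21×10^-3)(0.0576×10^-3) / 3.548×10^-7 = 1.50

Ω = 1.50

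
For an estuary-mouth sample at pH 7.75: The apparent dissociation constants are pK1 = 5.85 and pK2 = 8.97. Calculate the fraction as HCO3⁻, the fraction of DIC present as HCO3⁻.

α₁ = 1 / (1 + [H⁺]/K1 + K2/[H⁺]) = 1 / (1 + 10^-1.90 + 10^-1.22)
   = 1 / (1 + 0.012589 + 0.060256) = 1/1.0728 = 0.9321

α₁ = 0.932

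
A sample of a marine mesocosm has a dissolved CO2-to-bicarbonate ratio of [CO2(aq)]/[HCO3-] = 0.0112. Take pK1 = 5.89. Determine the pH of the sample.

pH = 7.84

From K1 = [H⁺][HCO3-]/[CO2(aq)]:  pH = pK1 − log₁₀([CO2(aq)]/[HCO3-])
log₁₀(0.0112) = -1.951
pH = 5.89 − (-1.951) = 7.84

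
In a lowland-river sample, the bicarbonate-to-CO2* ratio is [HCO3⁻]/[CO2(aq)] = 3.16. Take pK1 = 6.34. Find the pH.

pH = 6.84

From K1 = [H⁺][HCO3⁻]/[CO2(aq)]:  pH = pK1 + log₁₀([HCO3⁻]/[CO2(aq)])
log₁₀(3.16) = +0.500
pH = 6.34 + (+0.500) = 6.84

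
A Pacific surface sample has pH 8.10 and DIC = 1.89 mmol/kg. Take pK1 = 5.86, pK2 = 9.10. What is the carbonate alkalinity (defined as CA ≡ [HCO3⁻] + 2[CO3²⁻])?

CA = 2.05 mmol/kg

CA = [HCO3⁻] + 2[CO3²⁻] = (α₁ + 2α₂)·DIC
At pH 8.10: [H⁺]/K1 = 10^-2.24 = 0.0057544, K2/[H⁺] = 10^-1.00 = 0.10000
α₁ = 1/(1 + 0.0057544 + 0.10000) = 1/1.1058 = 0.9044; α₂ = α₁·K2/[H⁺] = 0.09044
α₁ + 2α₂ = 1.0852
CA = 1.0852 × 1.89 = 2.05 mmol/kg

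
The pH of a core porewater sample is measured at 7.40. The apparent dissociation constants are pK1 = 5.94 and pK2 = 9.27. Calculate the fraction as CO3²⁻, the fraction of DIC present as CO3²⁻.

α₂ = 1 / (1 + [H⁺]/K2 + [H⁺]²/(K1K2)) = 1 / (1 + 10^+1.87 + 10^+0.41)
   = 1 / (1 + 74.131 + 2.5704) = 1/77.701 = 0.01287

α₂ = 0.0129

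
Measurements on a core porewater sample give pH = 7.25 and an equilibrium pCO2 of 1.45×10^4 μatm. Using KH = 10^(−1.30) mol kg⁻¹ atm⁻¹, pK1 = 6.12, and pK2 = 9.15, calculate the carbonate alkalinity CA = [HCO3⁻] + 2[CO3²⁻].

[CO2*] = KH · pCO2 = 10^(−1.30) × 1.45×10^4×10^-6 = 7.267×10^-4 mol/kg
α₀ = 1/(1 + K1/[H⁺] + K1K2/[H⁺]²) = 1/(1 + 10^+1.13 + 10^-0.77) = 0.06822
DIC = [CO2*]/α₀ = 7.267×10^-4 / 0.06822 = 10.65 mmol/kg
CA = (α₁ + 2α₂)·DIC = (0.9202 + 2×0.01158) × 10.65 = 10.1 mmol/kg

CA = 10.1 mmol/kg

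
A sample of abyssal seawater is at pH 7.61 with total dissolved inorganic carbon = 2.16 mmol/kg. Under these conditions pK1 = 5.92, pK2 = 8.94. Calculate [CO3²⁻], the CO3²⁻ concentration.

[CO3²⁻] = 0.0947 mmol/kg

α₂ = 1 / (1 + [H⁺]/K2 + [H⁺]²/(K1K2)) = 1 / (1 + 10^+1.33 + 10^-0.36)
   = 1 / (1 + 21.380 + 0.43652) = 1/22.816 = 0.04383
[CO3²⁻] = α₂ × DIC = 0.04383 × 2.16 = 0.0947 mmol/kg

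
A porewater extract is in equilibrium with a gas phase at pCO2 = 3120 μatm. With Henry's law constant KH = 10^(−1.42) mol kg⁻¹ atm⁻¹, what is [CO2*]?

KH = 10^(−1.42) = 3.802×10^-2 mol kg⁻¹ atm⁻¹
[CO2*] = KH · pCO2 = 3.802×10^-2 × 3120×10^-6 atm = 1.19×10^-4 mol/kg

[CO2*] = 119 μmol/kg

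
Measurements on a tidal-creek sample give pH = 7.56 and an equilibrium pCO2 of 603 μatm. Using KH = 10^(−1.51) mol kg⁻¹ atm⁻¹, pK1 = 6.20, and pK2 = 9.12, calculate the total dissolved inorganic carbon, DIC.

[CO2*] = KH · pCO2 = 10^(−1.51) × 603×10^-6 = 1.863×10^-5 mol/kg
α₀ = 1/(1 + K1/[H⁺] + K1K2/[H⁺]²) = 1/(1 + 10^+1.36 + 10^-0.20) = 0.04075
DIC = [CO2*]/α₀ = 1.863×10^-5 / 0.04075 = 0.457 mmol/kg

DIC = 0.457 mmol/kg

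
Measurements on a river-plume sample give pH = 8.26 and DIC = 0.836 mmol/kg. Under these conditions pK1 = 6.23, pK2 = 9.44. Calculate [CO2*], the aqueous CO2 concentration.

α₀ = 1 / (1 + K1/[H⁺] + K1K2/[H⁺]²) = 1 / (1 + 10^+2.03 + 10^+0.85)
   = 1 / (1 + 107.15 + 7.0795) = 1/115.23 = 0.008678
[CO2*] = α₀ × DIC = 0.008678 × 0.836 = 0.00725 mmol/kg = 7.25 μmol/kg

[CO2*] = 7.25 μmol/kg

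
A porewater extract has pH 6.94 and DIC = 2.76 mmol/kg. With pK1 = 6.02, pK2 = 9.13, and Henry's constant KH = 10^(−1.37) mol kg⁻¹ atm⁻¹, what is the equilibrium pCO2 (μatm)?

α₀ = 1 / (1 + K1/[H⁺] + K1K2/[H⁺]²) = 1 / (1 + 10^+0.92 + 10^-1.27)
   = 1 / (1 + 8.3176 + 0.053703) = 1/9.3713 = 0.1067
[CO2*] = α₀ × DIC = 0.1067 × 2.76 = 0.2945 mmol/kg
pCO2 = [CO2*]/KH = 2.945×10^-4 / 4.266×10^-2 = 6900 μatm

pCO2 = 6900 μatm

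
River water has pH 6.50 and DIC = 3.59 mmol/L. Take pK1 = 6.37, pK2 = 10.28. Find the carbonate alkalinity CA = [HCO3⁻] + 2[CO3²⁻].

CA = [HCO3⁻] + 2[CO3²⁻] = (α₁ + 2α₂)·DIC
At pH 6.50: [H⁺]/K1 = 10^-0.13 = 0.74131, K2/[H⁺] = 10^-3.78 = 0.00016596
α₁ = 1/(1 + 0.74131 + 0.00016596) = 1/1.7415 = 0.5742; α₂ = α₁·K2/[H⁺] = 9.530×10^-5
α₁ + 2α₂ = 0.5744
CA = 0.5744 × 3.59 = 2.06 mmol/L

CA = 2.06 mmol/L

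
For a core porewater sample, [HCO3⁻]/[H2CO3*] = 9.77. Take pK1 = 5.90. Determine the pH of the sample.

pH = 6.89

From K1 = [H⁺][HCO3⁻]/[H2CO3*]:  pH = pK1 + log₁₀([HCO3⁻]/[H2CO3*])
log₁₀(9.77) = +0.990
pH = 5.90 + (+0.990) = 6.89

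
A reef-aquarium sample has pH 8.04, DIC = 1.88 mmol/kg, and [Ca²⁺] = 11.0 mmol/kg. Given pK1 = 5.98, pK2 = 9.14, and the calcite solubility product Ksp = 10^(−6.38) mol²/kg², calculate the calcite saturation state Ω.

Ω = 3.62

α₂ = 1 / (1 + [H⁺]/K2 + [H⁺]²/(K1K2)) = 1 / (1 + 10^+1.10 + 10^-0.96)
   = 1 / (1 + 12.589 + 0.10965) = 1/13.699 = 0.07300
[CO3²⁻] = α₂ × DIC = 0.07300 × 1.88 = 0.1372 mmol/kg
Ksp = 10^(−6.38) = 4.169×10^-7
Ω = [Ca²⁺][CO3²⁻]/Ksp = (11.0×10^-3)(1.372×10^-4) / 4.169×10^-7 = 3.62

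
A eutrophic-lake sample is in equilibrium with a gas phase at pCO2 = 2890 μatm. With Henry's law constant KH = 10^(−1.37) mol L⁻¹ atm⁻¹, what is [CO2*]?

[CO2*] = 123 μmol/L

KH = 10^(−1.37) = 4.266×10^-2 mol L⁻¹ atm⁻¹
[CO2*] = KH · pCO2 = 4.266×10^-2 × 2890×10^-6 atm = 1.23×10^-4 mol/L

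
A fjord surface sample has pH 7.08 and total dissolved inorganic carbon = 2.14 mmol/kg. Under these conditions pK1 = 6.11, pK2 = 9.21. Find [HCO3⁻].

[HCO3⁻] = 1.92 mmol/kg

α₁ = 1 / (1 + [H⁺]/K1 + K2/[H⁺]) = 1 / (1 + 10^-0.97 + 10^-2.13)
   = 1 / (1 + 0.10715 + 0.0074131) = 1/1.1146 = 0.8972
[HCO3⁻] = α₁ × DIC = 0.8972 × 2.14 = 1.92 mmol/kg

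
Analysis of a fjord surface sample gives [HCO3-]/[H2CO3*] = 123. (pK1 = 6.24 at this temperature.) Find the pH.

pH = 8.33

From K1 = [H⁺][HCO3-]/[H2CO3*]:  pH = pK1 + log₁₀([HCO3-]/[H2CO3*])
log₁₀(123) = +2.090
pH = 6.24 + (+2.090) = 8.33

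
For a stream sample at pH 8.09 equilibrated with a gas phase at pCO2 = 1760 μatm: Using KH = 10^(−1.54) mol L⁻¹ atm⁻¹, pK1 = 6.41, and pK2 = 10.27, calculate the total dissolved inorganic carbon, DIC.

DIC = 2.50 mmol/L

[CO2*] = KH · pCO2 = 10^(−1.54) × 1760×10^-6 = 5.076×10^-5 mol/L
α₀ = 1/(1 + K1/[H⁺] + K1K2/[H⁺]²) = 1/(1 + 10^+1.68 + 10^-0.50) = 0.02033
DIC = [CO2*]/α₀ = 5.076×10^-5 / 0.02033 = 2.50 mmol/L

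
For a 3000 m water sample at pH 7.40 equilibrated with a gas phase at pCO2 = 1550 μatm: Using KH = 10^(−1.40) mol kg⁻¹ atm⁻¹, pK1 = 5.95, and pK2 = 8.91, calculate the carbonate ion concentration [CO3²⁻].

[CO2*] = KH · pCO2 = 10^(−1.40) × 1550×10^-6 = 6.171×10^-5 mol/kg
α₀ = 1/(1 + K1/[H⁺] + K1K2/[H⁺]²) = 1/(1 + 10^+1.45 + 10^-0.06) = 0.03327
DIC = [CO2*]/α₀ = 6.171×10^-5 / 0.03327 = 1.855 mmol/kg
[CO3²⁻] = α₂·DIC; α₂ = 0.02898, so [CO3²⁻] = 0.02898 × 1.855 = 0.0537 mmol/kg

[CO3²⁻] = 0.0537 mmol/kg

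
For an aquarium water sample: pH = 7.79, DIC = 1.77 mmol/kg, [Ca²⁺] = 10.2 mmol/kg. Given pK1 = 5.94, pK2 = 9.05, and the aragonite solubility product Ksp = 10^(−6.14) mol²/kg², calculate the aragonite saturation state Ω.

Ω = 1.28

α₂ = 1 / (1 + [H⁺]/K2 + [H⁺]²/(K1K2)) = 1 / (1 + 10^+1.26 + 10^-0.59)
   = 1 / (1 + 18.197 + 0.25704) = 1/19.454 = 0.05140
[CO3²⁻] = α₂ × DIC = 0.05140 × 1.77 = 0.09098 mmol/kg
Ksp = 10^(−6.14) = 7.244×10^-7
Ω = [Ca²⁺][CO3²⁻]/Ksp = (10.2×10^-3)(9.098×10^-5) / 7.244×10^-7 = 1.28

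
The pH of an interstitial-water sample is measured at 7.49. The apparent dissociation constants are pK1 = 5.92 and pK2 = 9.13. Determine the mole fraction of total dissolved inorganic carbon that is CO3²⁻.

α₂ = 1 / (1 + [H⁺]/K2 + [H⁺]²/(K1K2)) = 1 / (1 + 10^+1.64 + 10^+0.07)
   = 1 / (1 + 43.652 + 1.1749) = 1/45.826 = 0.02182

α₂ = 0.0218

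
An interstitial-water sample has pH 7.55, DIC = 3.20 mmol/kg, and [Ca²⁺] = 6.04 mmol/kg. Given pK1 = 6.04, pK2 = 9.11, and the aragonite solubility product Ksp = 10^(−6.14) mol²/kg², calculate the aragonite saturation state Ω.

Ω = 0.694

α₂ = 1 / (1 + [H⁺]/K2 + [H⁺]²/(K1K2)) = 1 / (1 + 10^+1.56 + 10^+0.05)
   = 1 / (1 + 36.308 + 1.1220) = 1/38.430 = 0.02602
[CO3²⁻] = α₂ × DIC = 0.02602 × 3.20 = 0.08327 mmol/kg
Ksp = 10^(−6.14) = 7.244×10^-7
Ω = [Ca²⁺][CO3²⁻]/Ksp = (6.04×10^-3)(8.327×10^-5) / 7.244×10^-7 = 0.694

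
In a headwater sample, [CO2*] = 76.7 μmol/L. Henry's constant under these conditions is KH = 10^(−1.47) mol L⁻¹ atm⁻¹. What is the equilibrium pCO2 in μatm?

pCO2 = 2260 μatm

KH = 10^(−1.47) = 3.388×10^-2 mol L⁻¹ atm⁻¹
pCO2 = [CO2*]/KH = 76.7×10^-6 / 3.388×10^-2 = 2.26×10^-3 atm = 2260 μatm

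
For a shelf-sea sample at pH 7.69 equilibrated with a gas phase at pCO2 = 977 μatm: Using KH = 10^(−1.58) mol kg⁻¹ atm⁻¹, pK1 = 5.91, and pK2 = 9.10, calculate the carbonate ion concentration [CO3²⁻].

[CO2*] = KH · pCO2 = 10^(−1.58) × 977×10^-6 = 2.570×10^-5 mol/kg
α₀ = 1/(1 + K1/[H⁺] + K1K2/[H⁺]²) = 1/(1 + 10^+1.78 + 10^+0.37) = 0.01572
DIC = [CO2*]/α₀ = 2.570×10^-5 / 0.01572 = 1.634 mmol/kg
[CO3²⁻] = α₂·DIC; α₂ = 0.03686, so [CO3²⁻] = 0.03686 × 1.634 = 0.0602 mmol/kg

[CO3²⁻] = 0.0602 mmol/kg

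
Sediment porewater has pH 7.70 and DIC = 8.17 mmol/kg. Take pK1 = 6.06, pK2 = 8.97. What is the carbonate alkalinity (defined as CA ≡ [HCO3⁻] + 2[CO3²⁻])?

CA = 8.40 mmol/kg

CA = [HCO3⁻] + 2[CO3²⁻] = (α₁ + 2α₂)·DIC
At pH 7.70: [H⁺]/K1 = 10^-1.64 = 0.022909, K2/[H⁺] = 10^-1.27 = 0.053703
α₁ = 1/(1 + 0.022909 + 0.053703) = 1/1.0766 = 0.9288; α₂ = α₁·K2/[H⁺] = 0.04988
α₁ + 2α₂ = 1.0286
CA = 1.0286 × 8.17 = 8.40 mmol/kg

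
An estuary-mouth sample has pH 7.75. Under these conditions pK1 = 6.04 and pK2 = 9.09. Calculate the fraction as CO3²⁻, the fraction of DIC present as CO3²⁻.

α₂ = 0.0429

α₂ = 1 / (1 + [H⁺]/K2 + [H⁺]²/(K1K2)) = 1 / (1 + 10^+1.34 + 10^-0.37)
   = 1 / (1 + 21.878 + 0.42658) = 1/23.304 = 0.04291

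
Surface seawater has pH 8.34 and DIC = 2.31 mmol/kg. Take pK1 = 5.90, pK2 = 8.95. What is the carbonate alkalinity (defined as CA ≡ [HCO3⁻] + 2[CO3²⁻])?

CA = 2.76 mmol/kg

CA = [HCO3⁻] + 2[CO3²⁻] = (α₁ + 2α₂)·DIC
At pH 8.34: [H⁺]/K1 = 10^-2.44 = 0.0036308, K2/[H⁺] = 10^-0.61 = 0.24547
α₁ = 1/(1 + 0.0036308 + 0.24547) = 1/1.2491 = 0.8006; α₂ = α₁·K2/[H⁺] = 0.1965
α₁ + 2α₂ = 1.1936
CA = 1.1936 × 2.31 = 2.76 mmol/kg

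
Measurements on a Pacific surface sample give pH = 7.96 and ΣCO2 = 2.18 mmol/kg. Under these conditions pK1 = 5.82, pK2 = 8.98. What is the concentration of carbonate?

[CO3²⁻] = 0.189 mmol/kg

α₂ = 1 / (1 + [H⁺]/K2 + [H⁺]²/(K1K2)) = 1 / (1 + 10^+1.02 + 10^-1.12)
   = 1 / (1 + 10.471 + 0.075858) = 1/11.547 = 0.08660
[CO3²⁻] = α₂ × DIC = 0.08660 × 2.18 = 0.189 mmol/kg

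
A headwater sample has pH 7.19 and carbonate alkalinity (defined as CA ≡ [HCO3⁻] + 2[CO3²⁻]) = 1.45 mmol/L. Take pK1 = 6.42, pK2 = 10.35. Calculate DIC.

CA = [HCO3⁻] + 2[CO3²⁻] = (α₁ + 2α₂)·DIC
At pH 7.19: [H⁺]/K1 = 10^-0.77 = 0.16982, K2/[H⁺] = 10^-3.16 = 0.00069183
α₁ = 1/(1 + 0.16982 + 0.00069183) = 1/1.1705 = 0.8543; α₂ = α₁·K2/[H⁺] = 0.0005910
α₁ + 2α₂ = 0.8555
DIC = CA / (α₁ + 2α₂) = 1.45 / 0.8555 = 1.69 mmol/L

DIC = 1.69 mmol/L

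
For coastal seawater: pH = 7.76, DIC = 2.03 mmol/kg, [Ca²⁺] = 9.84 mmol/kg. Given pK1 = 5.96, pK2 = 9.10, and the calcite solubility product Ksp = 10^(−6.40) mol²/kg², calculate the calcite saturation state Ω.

Ω = 2.16

α₂ = 1 / (1 + [H⁺]/K2 + [H⁺]²/(K1K2)) = 1 / (1 + 10^+1.34 + 10^-0.46)
   = 1 / (1 + 21.878 + 0.34674) = 1/23.224 = 0.04306
[CO3²⁻] = α₂ × DIC = 0.04306 × 2.03 = 0.08741 mmol/kg
Ksp = 10^(−6.40) = 3.981×10^-7
Ω = [Ca²⁺][CO3²⁻]/Ksp = (9.84×10^-3)(8.741×10^-5) / 3.981×10^-7 = 2.16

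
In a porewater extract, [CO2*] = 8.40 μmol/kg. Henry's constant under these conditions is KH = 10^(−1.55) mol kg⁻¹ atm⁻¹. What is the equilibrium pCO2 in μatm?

KH = 10^(−1.55) = 2.818×10^-2 mol kg⁻¹ atm⁻¹
pCO2 = [CO2*]/KH = 8.40×10^-6 / 2.818×10^-2 = 2.98×10^-4 atm = 298 μatm

pCO2 = 298 μatm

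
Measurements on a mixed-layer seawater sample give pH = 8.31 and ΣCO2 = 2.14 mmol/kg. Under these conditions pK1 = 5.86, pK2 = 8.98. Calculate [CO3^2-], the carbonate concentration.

α₂ = 1 / (1 + [H⁺]/K2 + [H⁺]²/(K1K2)) = 1 / (1 + 10^+0.67 + 10^-1.78)
   = 1 / (1 + 4.6774 + 0.016596) = 1/5.6939 = 0.1756
[CO3²⁻] = α₂ × DIC = 0.1756 × 2.14 = 0.376 mmol/kg

[CO3²⁻] = 0.376 mmol/kg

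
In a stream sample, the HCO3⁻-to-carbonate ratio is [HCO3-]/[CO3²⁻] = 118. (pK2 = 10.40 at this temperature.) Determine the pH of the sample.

pH = 8.33

From K2 = [H⁺][CO3²⁻]/[HCO3-]:  pH = pK2 − log₁₀([HCO3-]/[CO3²⁻])
log₁₀(118) = +2.072
pH = 10.40 − (+2.072) = 8.33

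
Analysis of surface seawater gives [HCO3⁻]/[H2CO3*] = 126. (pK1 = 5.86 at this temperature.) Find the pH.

From K1 = [H⁺][HCO3⁻]/[H2CO3*]:  pH = pK1 + log₁₀([HCO3⁻]/[H2CO3*])
log₁₀(126) = +2.100
pH = 5.86 + (+2.100) = 7.96

pH = 7.96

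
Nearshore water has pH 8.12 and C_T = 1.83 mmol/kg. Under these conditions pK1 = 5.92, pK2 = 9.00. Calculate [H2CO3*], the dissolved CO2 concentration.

[CO2*] = 10.1 μmol/kg

α₀ = 1 / (1 + K1/[H⁺] + K1K2/[H⁺]²) = 1 / (1 + 10^+2.20 + 10^+1.32)
   = 1 / (1 + 158.49 + 20.893) = 1/180.38 = 0.005544
[CO2*] = α₀ × DIC = 0.005544 × 1.83 = 0.0101 mmol/kg = 10.1 μmol/kg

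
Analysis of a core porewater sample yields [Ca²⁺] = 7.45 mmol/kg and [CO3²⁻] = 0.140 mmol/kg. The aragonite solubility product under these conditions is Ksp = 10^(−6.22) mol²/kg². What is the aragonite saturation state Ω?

Ω = 1.73

Ksp = 10^(−6.22) = 6.026×10^-7
Ω = [Ca²⁺][CO3²⁻]/Ksp = (7.45×10^-3)(0.140×10^-3) / 6.026×10^-7 = 1.73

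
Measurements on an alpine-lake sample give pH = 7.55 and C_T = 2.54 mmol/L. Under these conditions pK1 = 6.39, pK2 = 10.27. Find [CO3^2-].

[CO3²⁻] = 4.52 μmol/L

α₂ = 1 / (1 + [H⁺]/K2 + [H⁺]²/(K1K2)) = 1 / (1 + 10^+2.72 + 10^+1.56)
   = 1 / (1 + 524.81 + 36.308) = 1/562.12 = 0.001779
[CO3²⁻] = α₂ × DIC = 0.001779 × 2.54 = 0.00452 mmol/L = 4.52 μmol/L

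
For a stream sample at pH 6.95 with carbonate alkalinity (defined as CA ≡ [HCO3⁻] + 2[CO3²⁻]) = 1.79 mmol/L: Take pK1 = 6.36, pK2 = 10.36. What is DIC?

DIC = 2.25 mmol/L

CA = [HCO3⁻] + 2[CO3²⁻] = (α₁ + 2α₂)·DIC
At pH 6.95: [H⁺]/K1 = 10^-0.59 = 0.25704, K2/[H⁺] = 10^-3.41 = 0.00038905
α₁ = 1/(1 + 0.25704 + 0.00038905) = 1/1.2574 = 0.7953; α₂ = α₁·K2/[H⁺] = 0.0003094
α₁ + 2α₂ = 0.7959
DIC = CA / (α₁ + 2α₂) = 1.79 / 0.7959 = 2.25 mmol/L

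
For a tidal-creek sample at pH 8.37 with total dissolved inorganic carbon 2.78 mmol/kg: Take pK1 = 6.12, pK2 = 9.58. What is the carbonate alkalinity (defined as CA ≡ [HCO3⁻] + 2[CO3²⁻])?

CA = [HCO3⁻] + 2[CO3²⁻] = (α₁ + 2α₂)·DIC
At pH 8.37: [H⁺]/K1 = 10^-2.25 = 0.0056234, K2/[H⁺] = 10^-1.21 = 0.061660
α₁ = 1/(1 + 0.0056234 + 0.061660) = 1/1.0673 = 0.9370; α₂ = α₁·K2/[H⁺] = 0.05777
α₁ + 2α₂ = 1.0525
CA = 1.0525 × 2.78 = 2.93 mmol/kg

CA = 2.93 mmol/kg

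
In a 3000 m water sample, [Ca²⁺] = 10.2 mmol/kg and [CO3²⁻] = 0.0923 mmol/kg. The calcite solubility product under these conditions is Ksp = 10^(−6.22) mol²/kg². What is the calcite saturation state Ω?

Ω = 1.56

Ksp = 10^(−6.22) = 6.026×10^-7
Ω = [Ca²⁺][CO3²⁻]/Ksp = (10.2×10^-3)(0.0923×10^-3) / 6.026×10^-7 = 1.56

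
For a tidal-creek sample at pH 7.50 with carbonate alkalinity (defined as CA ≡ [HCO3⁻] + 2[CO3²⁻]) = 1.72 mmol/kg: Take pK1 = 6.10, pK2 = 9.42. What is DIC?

CA = [HCO3⁻] + 2[CO3²⁻] = (α₁ + 2α₂)·DIC
At pH 7.50: [H⁺]/K1 = 10^-1.40 = 0.039811, K2/[H⁺] = 10^-1.92 = 0.012023
α₁ = 1/(1 + 0.039811 + 0.012023) = 1/1.0518 = 0.9507; α₂ = α₁·K2/[H⁺] = 0.01143
α₁ + 2α₂ = 0.9736
DIC = CA / (α₁ + 2α₂) = 1.72 / 0.9736 = 1.77 mmol/kg

DIC = 1.77 mmol/kg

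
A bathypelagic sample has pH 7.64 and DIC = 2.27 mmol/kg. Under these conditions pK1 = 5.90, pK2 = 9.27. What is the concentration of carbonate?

α₂ = 1 / (1 + [H⁺]/K2 + [H⁺]²/(K1K2)) = 1 / (1 + 10^+1.63 + 10^-0.11)
   = 1 / (1 + 42.658 + 0.77625) = 1/44.434 = 0.02251
[CO3²⁻] = α₂ × DIC = 0.02251 × 2.27 = 0.0511 mmol/kg

[CO3²⁻] = 0.0511 mmol/kg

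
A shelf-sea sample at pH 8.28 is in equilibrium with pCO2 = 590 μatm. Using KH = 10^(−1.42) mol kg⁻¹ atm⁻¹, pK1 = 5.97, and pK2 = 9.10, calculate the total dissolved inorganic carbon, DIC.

DIC = 5.30 mmol/kg

[CO2*] = KH · pCO2 = 10^(−1.42) × 590×10^-6 = 2.243×10^-5 mol/kg
α₀ = 1/(1 + K1/[H⁺] + K1K2/[H⁺]²) = 1/(1 + 10^+2.31 + 10^+1.49) = 0.004236
DIC = [CO2*]/α₀ = 2.243×10^-5 / 0.004236 = 5.30 mmol/kg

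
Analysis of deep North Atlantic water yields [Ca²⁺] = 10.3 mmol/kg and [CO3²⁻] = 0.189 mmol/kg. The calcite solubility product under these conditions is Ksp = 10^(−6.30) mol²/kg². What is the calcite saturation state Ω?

Ω = 3.88

Ksp = 10^(−6.30) = 5.012×10^-7
Ω = [Ca²⁺][CO3²⁻]/Ksp = (10.3×10^-3)(0.189×10^-3) / 5.012×10^-7 = 3.88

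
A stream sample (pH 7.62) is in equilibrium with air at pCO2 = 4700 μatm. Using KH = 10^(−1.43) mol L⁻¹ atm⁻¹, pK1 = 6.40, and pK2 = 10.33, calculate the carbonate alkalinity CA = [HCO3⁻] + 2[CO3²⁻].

CA = 2.91 mmol/L

[CO2*] = KH · pCO2 = 10^(−1.43) × 4700×10^-6 = 1.746×10^-4 mol/L
α₀ = 1/(1 + K1/[H⁺] + K1K2/[H⁺]²) = 1/(1 + 10^+1.22 + 10^-1.49) = 0.05673
DIC = [CO2*]/α₀ = 1.746×10^-4 / 0.05673 = 3.078 mmol/L
CA = (α₁ + 2α₂)·DIC = (0.9414 + 2×0.001836) × 3.078 = 2.91 mmol/L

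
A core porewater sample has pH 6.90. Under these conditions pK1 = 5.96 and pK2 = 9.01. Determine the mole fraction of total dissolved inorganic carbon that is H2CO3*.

α₀ = 1 / (1 + K1/[H⁺] + K1K2/[H⁺]²) = 1 / (1 + 10^+0.94 + 10^-1.17)
   = 1 / (1 + 8.7096 + 0.067608) = 1/9.7772 = 0.1023

α₀ = 0.102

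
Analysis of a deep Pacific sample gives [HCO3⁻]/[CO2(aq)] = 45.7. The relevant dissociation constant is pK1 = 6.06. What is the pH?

From K1 = [H⁺][HCO3⁻]/[CO2(aq)]:  pH = pK1 + log₁₀([HCO3⁻]/[CO2(aq)])
log₁₀(45.7) = +1.660
pH = 6.06 + (+1.660) = 7.72

pH = 7.72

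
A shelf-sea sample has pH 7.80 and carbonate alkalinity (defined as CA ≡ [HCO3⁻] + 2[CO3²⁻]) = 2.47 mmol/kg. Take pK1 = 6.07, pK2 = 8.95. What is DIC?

CA = [HCO3⁻] + 2[CO3²⁻] = (α₁ + 2α₂)·DIC
At pH 7.80: [H⁺]/K1 = 10^-1.73 = 0.018621, K2/[H⁺] = 10^-1.15 = 0.070795
α₁ = 1/(1 + 0.018621 + 0.070795) = 1/1.0894 = 0.9179; α₂ = α₁·K2/[H⁺] = 0.06498
α₁ + 2α₂ = 1.0479
DIC = CA / (α₁ + 2α₂) = 2.47 / 1.0479 = 2.36 mmol/kg

DIC = 2.36 mmol/kg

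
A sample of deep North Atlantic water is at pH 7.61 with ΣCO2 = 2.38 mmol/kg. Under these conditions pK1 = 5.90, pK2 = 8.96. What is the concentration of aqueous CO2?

α₀ = 1 / (1 + K1/[H⁺] + K1K2/[H⁺]²) = 1 / (1 + 10^+1.71 + 10^+0.36)
   = 1 / (1 + 51.286 + 2.2909) = 1/54.577 = 0.01832
[CO2*] = α₀ × DIC = 0.01832 × 2.38 = 0.0436 mmol/kg

[CO2*] = 0.0436 mmol/kg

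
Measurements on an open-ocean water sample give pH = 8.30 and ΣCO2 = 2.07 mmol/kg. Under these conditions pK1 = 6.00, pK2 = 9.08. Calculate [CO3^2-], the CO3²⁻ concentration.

[CO3²⁻] = 0.293 mmol/kg

α₂ = 1 / (1 + [H⁺]/K2 + [H⁺]²/(K1K2)) = 1 / (1 + 10^+0.78 + 10^-1.52)
   = 1 / (1 + 6.0256 + 0.030200) = 1/7.0558 = 0.1417
[CO3²⁻] = α₂ × DIC = 0.1417 × 2.07 = 0.293 mmol/kg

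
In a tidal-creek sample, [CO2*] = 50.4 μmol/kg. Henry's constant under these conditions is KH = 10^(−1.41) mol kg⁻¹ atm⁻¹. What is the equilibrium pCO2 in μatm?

pCO2 = 1300 μatm

KH = 10^(−1.41) = 3.890×10^-2 mol kg⁻¹ atm⁻¹
pCO2 = [CO2*]/KH = 50.4×10^-6 / 3.890×10^-2 = 1.30×10^-3 atm = 1300 μatm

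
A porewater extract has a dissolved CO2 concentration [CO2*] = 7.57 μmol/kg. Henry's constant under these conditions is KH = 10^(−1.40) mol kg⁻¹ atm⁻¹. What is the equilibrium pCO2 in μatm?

pCO2 = 190 μatm

KH = 10^(−1.40) = 3.981×10^-2 mol kg⁻¹ atm⁻¹
pCO2 = [CO2*]/KH = 7.57×10^-6 / 3.981×10^-2 = 1.90×10^-4 atm = 190 μatm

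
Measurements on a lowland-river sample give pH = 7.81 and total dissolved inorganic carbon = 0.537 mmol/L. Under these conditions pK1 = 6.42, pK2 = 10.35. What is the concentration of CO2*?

[CO2*] = 0.0210 mmol/L

α₀ = 1 / (1 + K1/[H⁺] + K1K2/[H⁺]²) = 1 / (1 + 10^+1.39 + 10^-1.15)
   = 1 / (1 + 24.547 + 0.070795) = 1/25.618 = 0.03904
[CO2*] = α₀ × DIC = 0.03904 × 0.537 = 0.0210 mmol/L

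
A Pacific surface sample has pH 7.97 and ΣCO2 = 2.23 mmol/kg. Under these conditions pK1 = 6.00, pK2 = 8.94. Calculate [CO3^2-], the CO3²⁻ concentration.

α₂ = 1 / (1 + [H⁺]/K2 + [H⁺]²/(K1K2)) = 1 / (1 + 10^+0.97 + 10^-1.00)
   = 1 / (1 + 9.3325 + 0.10000) = 1/10.433 = 0.09585
[CO3²⁻] = α₂ × DIC = 0.09585 × 2.23 = 0.214 mmol/kg

[CO3²⁻] = 0.214 mmol/kg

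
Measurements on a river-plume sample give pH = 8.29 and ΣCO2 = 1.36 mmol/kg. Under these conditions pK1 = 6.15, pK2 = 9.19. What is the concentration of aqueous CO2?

[CO2*] = 8.69 μmol/kg

α₀ = 1 / (1 + K1/[H⁺] + K1K2/[H⁺]²) = 1 / (1 + 10^+2.14 + 10^+1.24)
   = 1 / (1 + 138.04 + 17.378) = 1/156.42 = 0.006393
[CO2*] = α₀ × DIC = 0.006393 × 1.36 = 0.00869 mmol/kg = 8.69 μmol/kg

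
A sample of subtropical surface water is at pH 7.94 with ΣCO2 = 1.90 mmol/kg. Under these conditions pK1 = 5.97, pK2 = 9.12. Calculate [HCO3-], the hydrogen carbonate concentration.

[HCO3⁻] = 1.76 mmol/kg

α₁ = 1 / (1 + [H⁺]/K1 + K2/[H⁺]) = 1 / (1 + 10^-1.97 + 10^-1.18)
   = 1 / (1 + 0.010715 + 0.066069) = 1/1.0768 = 0.9287
[HCO3⁻] = α₁ × DIC = 0.9287 × 1.90 = 1.76 mmol/kg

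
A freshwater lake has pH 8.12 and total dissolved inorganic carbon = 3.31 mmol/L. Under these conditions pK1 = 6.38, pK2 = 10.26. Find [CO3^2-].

α₂ = 1 / (1 + [H⁺]/K2 + [H⁺]²/(K1K2)) = 1 / (1 + 10^+2.14 + 10^+0.40)
   = 1 / (1 + 138.04 + 2.5119) = 1/141.55 = 0.007065
[CO3²⁻] = α₂ × DIC = 0.007065 × 3.31 = 0.0234 mmol/L

[CO3²⁻] = 0.0234 mmol/L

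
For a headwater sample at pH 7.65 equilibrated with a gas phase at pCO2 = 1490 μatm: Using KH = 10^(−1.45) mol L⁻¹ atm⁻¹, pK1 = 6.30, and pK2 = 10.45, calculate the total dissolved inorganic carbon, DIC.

DIC = 1.24 mmol/L

[CO2*] = KH · pCO2 = 10^(−1.45) × 1490×10^-6 = 5.287×10^-5 mol/L
α₀ = 1/(1 + K1/[H⁺] + K1K2/[H⁺]²) = 1/(1 + 10^+1.35 + 10^-1.45) = 0.04269
DIC = [CO2*]/α₀ = 5.287×10^-5 / 0.04269 = 1.24 mmol/L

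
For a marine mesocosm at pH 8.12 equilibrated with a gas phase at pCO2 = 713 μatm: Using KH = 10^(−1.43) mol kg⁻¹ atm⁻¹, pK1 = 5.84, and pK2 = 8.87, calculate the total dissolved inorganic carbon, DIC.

[CO2*] = KH · pCO2 = 10^(−1.43) × 713×10^-6 = 2.649×10^-5 mol/kg
α₀ = 1/(1 + K1/[H⁺] + K1K2/[H⁺]²) = 1/(1 + 10^+2.28 + 10^+1.53) = 0.004436
DIC = [CO2*]/α₀ = 2.649×10^-5 / 0.004436 = 5.97 mmol/kg

DIC = 5.97 mmol/kg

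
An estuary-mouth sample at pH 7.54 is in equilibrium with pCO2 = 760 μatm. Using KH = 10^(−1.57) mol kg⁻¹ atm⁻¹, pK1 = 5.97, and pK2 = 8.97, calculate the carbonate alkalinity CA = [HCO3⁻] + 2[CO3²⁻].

[CO2*] = KH · pCO2 = 10^(−1.57) × 760×10^-6 = 2.046×10^-5 mol/kg
α₀ = 1/(1 + K1/[H⁺] + K1K2/[H⁺]²) = 1/(1 + 10^+1.57 + 10^+0.14) = 0.02529
DIC = [CO2*]/α₀ = 2.046×10^-5 / 0.02529 = 0.8087 mmol/kg
CA = (α₁ + 2α₂)·DIC = (0.9398 + 2×0.03492) × 0.8087 = 0.816 mmol/kg

CA = 0.816 mmol/kg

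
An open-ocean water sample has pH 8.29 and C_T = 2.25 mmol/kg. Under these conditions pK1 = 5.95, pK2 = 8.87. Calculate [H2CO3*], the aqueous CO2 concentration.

α₀ = 1 / (1 + K1/[H⁺] + K1K2/[H⁺]²) = 1 / (1 + 10^+2.34 + 10^+1.76)
   = 1 / (1 + 218.78 + 57.544) = 1/277.32 = 0.003606
[CO2*] = α₀ × DIC = 0.003606 × 2.25 = 0.00811 mmol/kg = 8.11 μmol/kg

[CO2*] = 8.11 μmol/kg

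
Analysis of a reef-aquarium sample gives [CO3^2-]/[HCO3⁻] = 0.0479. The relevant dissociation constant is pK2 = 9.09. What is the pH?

pH = 7.77

From K2 = [H⁺][CO3^2-]/[HCO3⁻]:  pH = pK2 + log₁₀([CO3^2-]/[HCO3⁻])
log₁₀(0.0479) = -1.320
pH = 9.09 + (-1.320) = 7.77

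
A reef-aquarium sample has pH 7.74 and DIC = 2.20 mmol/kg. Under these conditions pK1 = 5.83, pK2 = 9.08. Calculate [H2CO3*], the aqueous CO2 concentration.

α₀ = 1 / (1 + K1/[H⁺] + K1K2/[H⁺]²) = 1 / (1 + 10^+1.91 + 10^+0.57)
   = 1 / (1 + 81.283 + 3.7154) = 1/85.998 = 0.01163
[CO2*] = α₀ × DIC = 0.01163 × 2.20 = 0.0256 mmol/kg

[CO2*] = 0.0256 mmol/kg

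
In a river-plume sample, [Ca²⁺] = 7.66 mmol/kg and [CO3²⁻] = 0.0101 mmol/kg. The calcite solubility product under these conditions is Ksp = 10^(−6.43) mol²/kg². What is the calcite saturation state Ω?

Ksp = 10^(−6.43) = 3.715×10^-7
Ω = [Ca²⁺][CO3²⁻]/Ksp = (7.66×10^-3)(0.0101×10^-3) / 3.715×10^-7 = 0.208

Ω = 0.208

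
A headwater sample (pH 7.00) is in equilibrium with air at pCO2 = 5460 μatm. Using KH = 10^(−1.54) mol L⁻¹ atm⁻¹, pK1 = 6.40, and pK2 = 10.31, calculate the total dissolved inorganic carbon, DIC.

[CO2*] = KH · pCO2 = 10^(−1.54) × 5460×10^-6 = 1.575×10^-4 mol/L
α₀ = 1/(1 + K1/[H⁺] + K1K2/[H⁺]²) = 1/(1 + 10^+0.60 + 10^-2.71) = 0.2007
DIC = [CO2*]/α₀ = 1.575×10^-4 / 0.2007 = 0.785 mmol/L

DIC = 0.785 mmol/L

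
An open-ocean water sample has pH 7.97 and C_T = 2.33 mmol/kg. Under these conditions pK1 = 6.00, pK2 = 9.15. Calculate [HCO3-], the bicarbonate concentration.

[HCO3⁻] = 2.16 mmol/kg

α₁ = 1 / (1 + [H⁺]/K1 + K2/[H⁺]) = 1 / (1 + 10^-1.97 + 10^-1.18)
   = 1 / (1 + 0.010715 + 0.066069) = 1/1.0768 = 0.9287
[HCO3⁻] = α₁ × DIC = 0.9287 × 2.33 = 2.16 mmol/kg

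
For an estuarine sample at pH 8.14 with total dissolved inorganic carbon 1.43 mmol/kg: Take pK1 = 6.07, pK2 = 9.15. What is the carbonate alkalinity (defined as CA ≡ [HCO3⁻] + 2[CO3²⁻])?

CA = [HCO3⁻] + 2[CO3²⁻] = (α₁ + 2α₂)·DIC
At pH 8.14: [H⁺]/K1 = 10^-2.07 = 0.0085114, K2/[H⁺] = 10^-1.01 = 0.097724
α₁ = 1/(1 + 0.0085114 + 0.097724) = 1/1.1062 = 0.9040; α₂ = α₁·K2/[H⁺] = 0.08834
α₁ + 2α₂ = 1.0806
CA = 1.0806 × 1.43 = 1.55 mmol/kg

CA = 1.55 mmol/kg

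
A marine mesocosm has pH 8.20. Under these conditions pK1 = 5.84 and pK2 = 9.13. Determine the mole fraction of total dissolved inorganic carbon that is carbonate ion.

α₂ = 0.105

α₂ = 1 / (1 + [H⁺]/K2 + [H⁺]²/(K1K2)) = 1 / (1 + 10^+0.93 + 10^-1.43)
   = 1 / (1 + 8.5114 + 0.037154) = 1/9.5485 = 0.1047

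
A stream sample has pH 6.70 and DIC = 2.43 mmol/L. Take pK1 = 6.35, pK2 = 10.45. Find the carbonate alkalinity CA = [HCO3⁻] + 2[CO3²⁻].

CA = [HCO3⁻] + 2[CO3²⁻] = (α₁ + 2α₂)·DIC
At pH 6.70: [H⁺]/K1 = 10^-0.35 = 0.44668, K2/[H⁺] = 10^-3.75 = 0.00017783
α₁ = 1/(1 + 0.44668 + 0.00017783) = 1/1.4469 = 0.6912; α₂ = α₁·K2/[H⁺] = 0.0001229
α₁ + 2α₂ = 0.6914
CA = 0.6914 × 2.43 = 1.68 mmol/L

CA = 1.68 mmol/L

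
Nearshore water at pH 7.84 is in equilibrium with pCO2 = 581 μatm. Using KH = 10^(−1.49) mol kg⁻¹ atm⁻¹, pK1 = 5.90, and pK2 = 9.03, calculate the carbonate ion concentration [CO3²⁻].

[CO2*] = KH · pCO2 = 10^(−1.49) × 581×10^-6 = 1.880×10^-5 mol/kg
α₀ = 1/(1 + K1/[H⁺] + K1K2/[H⁺]²) = 1/(1 + 10^+1.94 + 10^+0.75) = 0.01067
DIC = [CO2*]/α₀ = 1.880×10^-5 / 0.01067 = 1.762 mmol/kg
[CO3²⁻] = α₂·DIC; α₂ = 0.06000, so [CO3²⁻] = 0.06000 × 1.762 = 0.106 mmol/kg

[CO3²⁻] = 0.106 mmol/kg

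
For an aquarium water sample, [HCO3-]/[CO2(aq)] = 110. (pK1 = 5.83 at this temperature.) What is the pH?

pH = 7.87

From K1 = [H⁺][HCO3-]/[CO2(aq)]:  pH = pK1 + log₁₀([HCO3-]/[CO2(aq)])
log₁₀(110) = +2.041
pH = 5.83 + (+2.041) = 7.87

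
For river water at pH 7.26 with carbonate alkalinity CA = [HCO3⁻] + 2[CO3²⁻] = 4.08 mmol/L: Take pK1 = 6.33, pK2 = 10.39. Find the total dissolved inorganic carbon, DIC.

DIC = 4.56 mmol/L

CA = [HCO3⁻] + 2[CO3²⁻] = (α₁ + 2α₂)·DIC
At pH 7.26: [H⁺]/K1 = 10^-0.93 = 0.11749, K2/[H⁺] = 10^-3.13 = 0.00074131
α₁ = 1/(1 + 0.11749 + 0.00074131) = 1/1.1182 = 0.8943; α₂ = α₁·K2/[H⁺] = 0.0006629
α₁ + 2α₂ = 0.8956
DIC = CA / (α₁ + 2α₂) = 4.08 / 0.8956 = 4.56 mmol/L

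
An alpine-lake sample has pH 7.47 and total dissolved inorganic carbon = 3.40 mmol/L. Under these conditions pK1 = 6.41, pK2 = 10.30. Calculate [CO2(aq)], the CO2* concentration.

[CO2*] = 0.272 mmol/L

α₀ = 1 / (1 + K1/[H⁺] + K1K2/[H⁺]²) = 1 / (1 + 10^+1.06 + 10^-1.77)
   = 1 / (1 + 11.482 + 0.016982) = 1/12.499 = 0.08001
[CO2*] = α₀ × DIC = 0.08001 × 3.40 = 0.272 mmol/L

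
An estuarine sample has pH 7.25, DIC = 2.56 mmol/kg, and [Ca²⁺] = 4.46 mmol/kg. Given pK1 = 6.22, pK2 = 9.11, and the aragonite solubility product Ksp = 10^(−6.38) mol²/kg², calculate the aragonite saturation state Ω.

Ω = 0.341

α₂ = 1 / (1 + [H⁺]/K2 + [H⁺]²/(K1K2)) = 1 / (1 + 10^+1.86 + 10^+0.83)
   = 1 / (1 + 72.444 + 6.7608) = 1/80.204 = 0.01247
[CO3²⁻] = α₂ × DIC = 0.01247 × 2.56 = 0.03192 mmol/kg
Ksp = 10^(−6.38) = 4.169×10^-7
Ω = [Ca²⁺][CO3²⁻]/Ksp = (4.46×10^-3)(3.192×10^-5) / 4.169×10^-7 = 0.341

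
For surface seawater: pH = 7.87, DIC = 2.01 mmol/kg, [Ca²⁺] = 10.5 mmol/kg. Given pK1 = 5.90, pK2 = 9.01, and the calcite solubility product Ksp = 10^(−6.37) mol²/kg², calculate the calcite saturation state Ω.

Ω = 3.31

α₂ = 1 / (1 + [H⁺]/K2 + [H⁺]²/(K1K2)) = 1 / (1 + 10^+1.14 + 10^-0.83)
   = 1 / (1 + 13.804 + 0.14791) = 1/14.952 = 0.06688
[CO3²⁻] = α₂ × DIC = 0.06688 × 2.01 = 0.1344 mmol/kg
Ksp = 10^(−6.37) = 4.266×10^-7
Ω = [Ca²⁺][CO3²⁻]/Ksp = (10.5×10^-3)(1.344×10^-4) / 4.266×10^-7 = 3.31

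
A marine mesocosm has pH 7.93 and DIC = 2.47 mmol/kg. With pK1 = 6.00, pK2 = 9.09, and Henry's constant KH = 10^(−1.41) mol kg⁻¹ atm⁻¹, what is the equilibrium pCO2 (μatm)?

α₀ = 1 / (1 + K1/[H⁺] + K1K2/[H⁺]²) = 1 / (1 + 10^+1.93 + 10^+0.77)
   = 1 / (1 + 85.114 + 5.8884) = 1/92.002 = 0.01087
[CO2*] = α₀ × DIC = 0.01087 × 2.47 = 0.02685 mmol/kg
pCO2 = [CO2*]/KH = 2.685×10^-5 / 3.890×10^-2 = 690 μatm

pCO2 = 690 μatm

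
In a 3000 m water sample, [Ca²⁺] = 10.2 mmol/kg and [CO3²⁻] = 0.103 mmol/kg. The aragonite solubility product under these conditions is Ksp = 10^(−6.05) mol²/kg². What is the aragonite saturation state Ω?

Ksp = 10^(−6.05) = 8.913×10^-7
Ω = [Ca²⁺][CO3²⁻]/Ksp = (10.2×10^-3)(0.103×10^-3) / 8.913×10^-7 = 1.18

Ω = 1.18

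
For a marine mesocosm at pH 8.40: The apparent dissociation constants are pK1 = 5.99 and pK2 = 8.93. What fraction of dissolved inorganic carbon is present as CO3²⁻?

α₂ = 1 / (1 + [H⁺]/K2 + [H⁺]²/(K1K2)) = 1 / (1 + 10^+0.53 + 10^-1.88)
   = 1 / (1 + 3.3884 + 0.013183) = 1/4.4016 = 0.2272

α₂ = 0.227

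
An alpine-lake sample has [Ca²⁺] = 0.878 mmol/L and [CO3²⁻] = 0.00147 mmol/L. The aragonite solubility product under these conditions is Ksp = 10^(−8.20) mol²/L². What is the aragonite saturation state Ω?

Ω = 0.205

Ksp = 10^(−8.20) = 6.310×10^-9
Ω = [Ca²⁺][CO3²⁻]/Ksp = (0.878×10^-3)(0.00147×10^-3) / 6.310×10^-9 = 0.205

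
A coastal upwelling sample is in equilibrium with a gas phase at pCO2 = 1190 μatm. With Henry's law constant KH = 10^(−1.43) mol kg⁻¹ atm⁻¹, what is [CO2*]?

[CO2*] = 44.2 μmol/kg

KH = 10^(−1.43) = 3.715×10^-2 mol kg⁻¹ atm⁻¹
[CO2*] = KH · pCO2 = 3.715×10^-2 × 1190×10^-6 atm = 4.42×10^-5 mol/kg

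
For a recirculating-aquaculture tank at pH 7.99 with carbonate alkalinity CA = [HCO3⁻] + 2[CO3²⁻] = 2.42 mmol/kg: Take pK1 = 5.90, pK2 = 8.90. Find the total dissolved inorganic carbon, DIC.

DIC = 2.20 mmol/kg

CA = [HCO3⁻] + 2[CO3²⁻] = (α₁ + 2α₂)·DIC
At pH 7.99: [H⁺]/K1 = 10^-2.09 = 0.0081283, K2/[H⁺] = 10^-0.91 = 0.12303
α₁ = 1/(1 + 0.0081283 + 0.12303) = 1/1.1312 = 0.8841; α₂ = α₁·K2/[H⁺] = 0.1088
α₁ + 2α₂ = 1.1016
DIC = CA / (α₁ + 2α₂) = 2.42 / 1.1016 = 2.20 mmol/kg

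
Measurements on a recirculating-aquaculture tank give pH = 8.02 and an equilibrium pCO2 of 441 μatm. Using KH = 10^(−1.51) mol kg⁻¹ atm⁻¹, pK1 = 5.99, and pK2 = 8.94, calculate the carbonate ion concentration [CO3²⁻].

[CO2*] = KH · pCO2 = 10^(−1.51) × 441×10^-6 = 1.363×10^-5 mol/kg
α₀ = 1/(1 + K1/[H⁺] + K1K2/[H⁺]²) = 1/(1 + 10^+2.03 + 10^+1.11) = 0.008262
DIC = [CO2*]/α₀ = 1.363×10^-5 / 0.008262 = 1.649 mmol/kg
[CO3²⁻] = α₂·DIC; α₂ = 0.1064, so [CO3²⁻] = 0.1064 × 1.649 = 0.176 mmol/kg

[CO3²⁻] = 0.176 mmol/kg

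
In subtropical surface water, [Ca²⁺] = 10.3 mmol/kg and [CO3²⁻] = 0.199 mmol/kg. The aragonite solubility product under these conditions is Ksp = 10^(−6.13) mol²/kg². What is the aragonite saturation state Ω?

Ω = 2.76

Ksp = 10^(−6.13) = 7.413×10^-7
Ω = [Ca²⁺][CO3²⁻]/Ksp = (10.3×10^-3)(0.199×10^-3) / 7.413×10^-7 = 2.76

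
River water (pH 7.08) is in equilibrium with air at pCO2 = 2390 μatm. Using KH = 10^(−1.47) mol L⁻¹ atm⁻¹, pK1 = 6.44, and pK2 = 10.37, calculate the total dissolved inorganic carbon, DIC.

DIC = 0.435 mmol/L

[CO2*] = KH · pCO2 = 10^(−1.47) × 2390×10^-6 = 8.098×10^-5 mol/L
α₀ = 1/(1 + K1/[H⁺] + K1K2/[H⁺]²) = 1/(1 + 10^+0.64 + 10^-2.65) = 0.1863
DIC = [CO2*]/α₀ = 8.098×10^-5 / 0.1863 = 0.435 mmol/L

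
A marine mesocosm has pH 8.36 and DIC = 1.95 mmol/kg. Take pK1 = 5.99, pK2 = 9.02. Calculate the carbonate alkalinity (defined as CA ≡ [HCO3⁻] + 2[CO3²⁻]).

CA = 2.29 mmol/kg

CA = [HCO3⁻] + 2[CO3²⁻] = (α₁ + 2α₂)·DIC
At pH 8.36: [H⁺]/K1 = 10^-2.37 = 0.0042658, K2/[H⁺] = 10^-0.66 = 0.21878
α₁ = 1/(1 + 0.0042658 + 0.21878) = 1/1.2230 = 0.8176; α₂ = α₁·K2/[H⁺] = 0.1789
α₁ + 2α₂ = 1.1754
CA = 1.1754 × 1.95 = 2.29 mmol/kg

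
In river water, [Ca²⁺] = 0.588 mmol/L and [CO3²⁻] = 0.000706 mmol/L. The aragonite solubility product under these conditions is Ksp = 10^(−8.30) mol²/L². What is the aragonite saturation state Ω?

Ω = 0.0828

Ksp = 10^(−8.30) = 5.012×10^-9
Ω = [Ca²⁺][CO3²⁻]/Ksp = (0.588×10^-3)(0.000706×10^-3) / 5.012×10^-9 = 0.0828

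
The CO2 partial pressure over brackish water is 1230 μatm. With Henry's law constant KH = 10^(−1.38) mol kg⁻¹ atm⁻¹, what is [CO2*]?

[CO2*] = 51.3 μmol/kg

KH = 10^(−1.38) = 4.169×10^-2 mol kg⁻¹ atm⁻¹
[CO2*] = KH · pCO2 = 4.169×10^-2 × 1230×10^-6 atm = 5.13×10^-5 mol/kg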